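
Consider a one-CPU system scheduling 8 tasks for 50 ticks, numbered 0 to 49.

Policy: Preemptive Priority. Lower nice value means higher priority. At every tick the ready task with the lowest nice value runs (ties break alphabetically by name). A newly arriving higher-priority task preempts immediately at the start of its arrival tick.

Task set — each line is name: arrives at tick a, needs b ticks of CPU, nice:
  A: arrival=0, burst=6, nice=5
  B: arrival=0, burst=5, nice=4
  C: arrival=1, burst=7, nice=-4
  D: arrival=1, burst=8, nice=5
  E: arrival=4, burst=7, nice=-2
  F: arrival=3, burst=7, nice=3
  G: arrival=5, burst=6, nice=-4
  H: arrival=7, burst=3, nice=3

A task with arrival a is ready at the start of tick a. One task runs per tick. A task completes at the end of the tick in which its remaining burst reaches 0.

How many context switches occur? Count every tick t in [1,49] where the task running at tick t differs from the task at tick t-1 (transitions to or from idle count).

context switches = 9

t=0: ready={A,B} → run B
t=1: ready={A,B,C,D} → run C
t=2: ready={A,B,C,D} → run C
t=3: ready={A,B,C,D,F} → run C
t=4: ready={A,B,C,D,E,F} → run C
t=5: ready={A,B,C,D,E,F,G} → run C
t=6: ready={A,B,C,D,E,F,G} → run C
t=7: ready={A,B,C,D,E,F,G,H} → run C
t=8: ready={A,B,D,E,F,G,H} → run G
t=9: ready={A,B,D,E,F,G,H} → run G
t=10: ready={A,B,D,E,F,G,H} → run G
t=11: ready={A,B,D,E,F,G,H} → run G
t=12: ready={A,B,D,E,F,G,H} → run G
t=13: ready={A,B,D,E,F,G,H} → run G
t=14: ready={A,B,D,E,F,H} → run E
t=15: ready={A,B,D,E,F,H} → run E
t=16: ready={A,B,D,E,F,H} → run E
t=17: ready={A,B,D,E,F,H} → run E
t=18: ready={A,B,D,E,F,H} → run E
t=19: ready={A,B,D,E,F,H} → run E
t=20: ready={A,B,D,E,F,H} → run E
t=21: ready={A,B,D,F,H} → run F
t=22: ready={A,B,D,F,H} → run F
t=23: ready={A,B,D,F,H} → run F
t=24: ready={A,B,D,F,H} → run F
t=25: ready={A,B,D,F,H} → run F
t=26: ready={A,B,D,F,H} → run F
t=27: ready={A,B,D,F,H} → run F
t=28: ready={A,B,D,H} → run H
t=29: ready={A,B,D,H} → run H
t=30: ready={A,B,D,H} → run H
t=31: ready={A,B,D} → run B
t=32: ready={A,B,D} → run B
t=33: ready={A,B,D} → run B
t=34: ready={A,B,D} → run B
t=35: ready={A,D} → run A
t=36: ready={A,D} → run A
t=37: ready={A,D} → run A
t=38: ready={A,D} → run A
t=39: ready={A,D} → run A
t=40: ready={A,D} → run A
t=41: ready={D} → run D
t=42: ready={D} → run D
t=43: ready={D} → run D
t=44: ready={D} → run D
t=45: ready={D} → run D
t=46: ready={D} → run D
t=47: ready={D} → run D
t=48: ready={D} → run D
t=49: (idle)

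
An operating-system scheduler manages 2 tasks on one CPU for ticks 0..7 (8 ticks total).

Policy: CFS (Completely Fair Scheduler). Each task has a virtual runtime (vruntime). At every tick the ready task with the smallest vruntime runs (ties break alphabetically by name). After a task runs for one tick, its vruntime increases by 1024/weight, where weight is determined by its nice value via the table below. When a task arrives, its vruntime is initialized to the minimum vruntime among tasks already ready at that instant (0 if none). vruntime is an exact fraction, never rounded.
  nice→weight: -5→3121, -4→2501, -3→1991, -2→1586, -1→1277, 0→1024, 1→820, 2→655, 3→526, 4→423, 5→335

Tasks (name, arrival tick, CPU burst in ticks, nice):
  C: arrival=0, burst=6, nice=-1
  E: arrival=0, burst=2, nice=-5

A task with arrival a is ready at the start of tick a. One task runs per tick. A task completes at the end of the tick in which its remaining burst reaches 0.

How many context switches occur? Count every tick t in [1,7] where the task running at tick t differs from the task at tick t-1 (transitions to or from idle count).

context switches = 2

t=0: vr[C=0 E=0] → run C
t=1: vr[C=1024/1277 E=0] → run E
t=2: vr[C=1024/1277 E=1024/3121] → run E
t=3: vr[C=1024/1277] → run C
t=4: vr[C=2048/1277] → run C
t=5: vr[C=3072/1277] → run C
t=6: vr[C=4096/1277] → run C
t=7: vr[C=5120/1277] → run C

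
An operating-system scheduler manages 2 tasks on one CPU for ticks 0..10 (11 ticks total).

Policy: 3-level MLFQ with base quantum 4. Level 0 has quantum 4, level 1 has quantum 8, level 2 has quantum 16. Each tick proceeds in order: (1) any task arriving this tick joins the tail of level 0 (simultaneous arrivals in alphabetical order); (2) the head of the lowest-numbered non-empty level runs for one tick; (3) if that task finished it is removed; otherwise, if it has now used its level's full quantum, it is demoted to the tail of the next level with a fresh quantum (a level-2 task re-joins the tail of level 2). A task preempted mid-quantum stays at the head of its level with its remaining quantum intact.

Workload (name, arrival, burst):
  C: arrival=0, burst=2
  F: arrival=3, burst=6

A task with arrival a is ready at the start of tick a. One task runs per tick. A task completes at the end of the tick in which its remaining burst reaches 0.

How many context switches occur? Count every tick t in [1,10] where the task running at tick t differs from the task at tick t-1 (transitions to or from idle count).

context switches = 3

t=0: L0/L1/L2 = C/-/- → run C
t=1: L0/L1/L2 = C/-/- → run C
t=2: (idle)
t=3: L0/L1/L2 = F/-/- → run F
t=4: L0/L1/L2 = F/-/- → run F
t=5: L0/L1/L2 = F/-/- → run F
t=6: L0/L1/L2 = F/-/- → run F
t=7: L0/L1/L2 = -/F/- → run F
t=8: L0/L1/L2 = -/F/- → run F
t=9: (idle)
t=10: (idle)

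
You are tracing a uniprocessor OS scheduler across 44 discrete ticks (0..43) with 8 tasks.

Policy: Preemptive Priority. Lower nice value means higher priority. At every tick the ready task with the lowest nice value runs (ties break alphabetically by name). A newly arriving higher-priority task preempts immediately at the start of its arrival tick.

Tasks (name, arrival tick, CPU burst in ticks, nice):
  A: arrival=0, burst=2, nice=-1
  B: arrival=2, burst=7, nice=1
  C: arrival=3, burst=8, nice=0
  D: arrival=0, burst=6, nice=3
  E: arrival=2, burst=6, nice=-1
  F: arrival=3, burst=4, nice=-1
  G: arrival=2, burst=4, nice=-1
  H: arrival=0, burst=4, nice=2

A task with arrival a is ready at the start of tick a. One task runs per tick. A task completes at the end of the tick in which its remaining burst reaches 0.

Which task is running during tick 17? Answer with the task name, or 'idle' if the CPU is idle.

running at tick 17 = C

t=0: ready={A,D,H} → run A
t=1: ready={A,D,H} → run A
t=2: ready={B,D,E,G,H} → run E
t=3: ready={B,C,D,E,F,G,H} → run E
t=4: ready={B,C,D,E,F,G,H} → run E
t=5: ready={B,C,D,E,F,G,H} → run E
t=6: ready={B,C,D,E,F,G,H} → run E
t=7: ready={B,C,D,E,F,G,H} → run E
t=8: ready={B,C,D,F,G,H} → run F
t=9: ready={B,C,D,F,G,H} → run F
t=10: ready={B,C,D,F,G,H} → run F
t=11: ready={B,C,D,F,G,H} → run F
t=12: ready={B,C,D,G,H} → run G
t=13: ready={B,C,D,G,H} → run G
t=14: ready={B,C,D,G,H} → run G
t=15: ready={B,C,D,G,H} → run G
t=16: ready={B,C,D,H} → run C
t=17: ready={B,C,D,H} → run C
t=18: ready={B,C,D,H} → run C
t=19: ready={B,C,D,H} → run C
t=20: ready={B,C,D,H} → run C
t=21: ready={B,C,D,H} → run C
t=22: ready={B,C,D,H} → run C
t=23: ready={B,C,D,H} → run C
t=24: ready={B,D,H} → run B
t=25: ready={B,D,H} → run B
t=26: ready={B,D,H} → run B
t=27: ready={B,D,H} → run B
t=28: ready={B,D,H} → run B
t=29: ready={B,D,H} → run B
t=30: ready={B,D,H} → run B
t=31: ready={D,H} → run H
t=32: ready={D,H} → run H
t=33: ready={D,H} → run H
t=34: ready={D,H} → run H
t=35: ready={D} → run D
t=36: ready={D} → run D
t=37: ready={D} → run D
t=38: ready={D} → run D
t=39: ready={D} → run D
t=40: ready={D} → run D
t=41: (idle)
t=42: (idle)
t=43: (idle)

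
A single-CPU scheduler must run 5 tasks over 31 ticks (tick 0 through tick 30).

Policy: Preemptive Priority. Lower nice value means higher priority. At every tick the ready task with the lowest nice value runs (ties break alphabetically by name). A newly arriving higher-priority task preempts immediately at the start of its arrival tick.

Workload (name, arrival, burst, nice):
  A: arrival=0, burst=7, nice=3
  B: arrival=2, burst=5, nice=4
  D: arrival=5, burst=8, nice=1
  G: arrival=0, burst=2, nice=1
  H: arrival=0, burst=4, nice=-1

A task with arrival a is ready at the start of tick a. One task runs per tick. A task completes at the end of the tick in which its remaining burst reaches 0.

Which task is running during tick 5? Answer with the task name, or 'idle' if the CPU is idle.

running at tick 5 = D

t=0: ready={A,G,H} → run H
t=1: ready={A,G,H} → run H
t=2: ready={A,B,G,H} → run H
t=3: ready={A,B,G,H} → run H
t=4: ready={A,B,G} → run G
t=5: ready={A,B,D,G} → run D
t=6: ready={A,B,D,G} → run D
t=7: ready={A,B,D,G} → run D
t=8: ready={A,B,D,G} → run D
t=9: ready={A,B,D,G} → run D
t=10: ready={A,B,D,G} → run D
t=11: ready={A,B,D,G} → run D
t=12: ready={A,B,D,G} → run D
t=13: ready={A,B,G} → run G
t=14: ready={A,B} → run A
t=15: ready={A,B} → run A
t=16: ready={A,B} → run A
t=17: ready={A,B} → run A
t=18: ready={A,B} → run A
t=19: ready={A,B} → run A
t=20: ready={A,B} → run A
t=21: ready={B} → run B
t=22: ready={B} → run B
t=23: ready={B} → run B
t=24: ready={B} → run B
t=25: ready={B} → run B
t=26: (idle)
t=27: (idle)
t=28: (idle)
t=29: (idle)
t=30: (idle)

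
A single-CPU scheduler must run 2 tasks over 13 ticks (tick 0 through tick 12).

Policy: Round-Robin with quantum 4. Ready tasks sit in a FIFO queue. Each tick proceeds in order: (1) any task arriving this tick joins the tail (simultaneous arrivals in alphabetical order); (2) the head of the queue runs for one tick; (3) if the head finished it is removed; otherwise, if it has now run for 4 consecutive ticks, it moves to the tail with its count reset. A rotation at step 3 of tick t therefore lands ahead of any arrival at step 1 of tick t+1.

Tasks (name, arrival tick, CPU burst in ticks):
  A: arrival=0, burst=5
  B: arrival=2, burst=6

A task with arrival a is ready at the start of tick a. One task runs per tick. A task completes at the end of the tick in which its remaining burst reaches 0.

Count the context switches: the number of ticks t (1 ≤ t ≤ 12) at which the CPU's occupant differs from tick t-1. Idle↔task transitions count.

t=0: queue=[A] q_used=0 → run A
t=1: queue=[A] q_used=1 → run A
t=2: queue=[A,B] q_used=2 → run A
t=3: queue=[A,B] q_used=3 → run A
t=4: queue=[B,A] q_used=0 → run B
t=5: queue=[B,A] q_used=1 → run B
t=6: queue=[B,A] q_used=2 → run B
t=7: queue=[B,A] q_used=3 → run B
t=8: queue=[A,B] q_used=0 → run A
t=9: queue=[B] q_used=0 → run B
t=10: queue=[B] q_used=1 → run B
t=11: (idle)
t=12: (idle)

context switches = 4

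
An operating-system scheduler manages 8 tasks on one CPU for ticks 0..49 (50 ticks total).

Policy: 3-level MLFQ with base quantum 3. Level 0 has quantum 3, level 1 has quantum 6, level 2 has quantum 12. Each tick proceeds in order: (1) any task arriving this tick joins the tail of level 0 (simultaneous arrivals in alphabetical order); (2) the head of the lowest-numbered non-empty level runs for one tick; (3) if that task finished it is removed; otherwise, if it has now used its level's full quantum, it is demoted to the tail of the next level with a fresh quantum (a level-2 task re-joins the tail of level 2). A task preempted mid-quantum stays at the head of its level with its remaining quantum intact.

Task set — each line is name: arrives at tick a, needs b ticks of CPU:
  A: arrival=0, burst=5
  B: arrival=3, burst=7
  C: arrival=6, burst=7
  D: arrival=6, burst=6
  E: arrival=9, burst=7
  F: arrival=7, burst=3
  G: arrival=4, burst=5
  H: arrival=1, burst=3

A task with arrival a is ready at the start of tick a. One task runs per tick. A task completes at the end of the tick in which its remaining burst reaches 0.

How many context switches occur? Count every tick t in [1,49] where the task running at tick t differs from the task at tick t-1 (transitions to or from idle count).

t=0: L0/L1/L2 = A/-/- → run A
t=1: L0/L1/L2 = AH/-/- → run A
t=2: L0/L1/L2 = AH/-/- → run A
t=3: L0/L1/L2 = HB/A/- → run H
t=4: L0/L1/L2 = HBG/A/- → run H
t=5: L0/L1/L2 = HBG/A/- → run H
t=6: L0/L1/L2 = BGCD/A/- → run B
t=7: L0/L1/L2 = BGCDF/A/- → run B
t=8: L0/L1/L2 = BGCDF/A/- → run B
t=9: L0/L1/L2 = GCDFE/AB/- → run G
t=10: L0/L1/L2 = GCDFE/AB/- → run G
t=11: L0/L1/L2 = GCDFE/AB/- → run G
t=12: L0/L1/L2 = CDFE/ABG/- → run C
t=13: L0/L1/L2 = CDFE/ABG/- → run C
t=14: L0/L1/L2 = CDFE/ABG/- → run C
t=15: L0/L1/L2 = DFE/ABGC/- → run D
t=16: L0/L1/L2 = DFE/ABGC/- → run D
t=17: L0/L1/L2 = DFE/ABGC/- → run D
t=18: L0/L1/L2 = FE/ABGCD/- → run F
t=19: L0/L1/L2 = FE/ABGCD/- → run F
t=20: L0/L1/L2 = FE/ABGCD/- → run F
t=21: L0/L1/L2 = E/ABGCD/- → run E
t=22: L0/L1/L2 = E/ABGCD/- → run E
t=23: L0/L1/L2 = E/ABGCD/- → run E
t=24: L0/L1/L2 = -/ABGCDE/- → run A
t=25: L0/L1/L2 = -/ABGCDE/- → run A
t=26: L0/L1/L2 = -/BGCDE/- → run B
t=27: L0/L1/L2 = -/BGCDE/- → run B
t=28: L0/L1/L2 = -/BGCDE/- → run B
t=29: L0/L1/L2 = -/BGCDE/- → run B
t=30: L0/L1/L2 = -/GCDE/- → run G
t=31: L0/L1/L2 = -/GCDE/- → run G
t=32: L0/L1/L2 = -/CDE/- → run C
t=33: L0/L1/L2 = -/CDE/- → run C
t=34: L0/L1/L2 = -/CDE/- → run C
t=35: L0/L1/L2 = -/CDE/- → run C
t=36: L0/L1/L2 = -/DE/- → run D
t=37: L0/L1/L2 = -/DE/- → run D
t=38: L0/L1/L2 = -/DE/- → run D
t=39: L0/L1/L2 = -/E/- → run E
t=40: L0/L1/L2 = -/E/- → run E
t=41: L0/L1/L2 = -/E/- → run E
t=42: L0/L1/L2 = -/E/- → run E
t=43: (idle)
t=44: (idle)
t=45: (idle)
t=46: (idle)
t=47: (idle)
t=48: (idle)
t=49: (idle)

context switches = 14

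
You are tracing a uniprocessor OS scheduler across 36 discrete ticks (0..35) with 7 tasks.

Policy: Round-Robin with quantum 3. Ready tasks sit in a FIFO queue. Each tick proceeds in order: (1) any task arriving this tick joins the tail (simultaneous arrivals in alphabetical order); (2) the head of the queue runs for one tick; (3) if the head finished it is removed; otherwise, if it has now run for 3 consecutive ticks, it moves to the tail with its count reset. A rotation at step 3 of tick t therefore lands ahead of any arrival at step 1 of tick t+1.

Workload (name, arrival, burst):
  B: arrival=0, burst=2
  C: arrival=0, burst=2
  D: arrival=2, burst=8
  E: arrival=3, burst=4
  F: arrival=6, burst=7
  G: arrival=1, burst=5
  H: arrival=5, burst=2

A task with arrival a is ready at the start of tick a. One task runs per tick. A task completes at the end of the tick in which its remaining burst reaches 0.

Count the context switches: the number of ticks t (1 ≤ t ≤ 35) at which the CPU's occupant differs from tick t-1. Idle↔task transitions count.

context switches = 13

t=0: queue=[B,C] q_used=0 → run B
t=1: queue=[B,C,G] q_used=1 → run B
t=2: queue=[C,G,D] q_used=0 → run C
t=3: queue=[C,G,D,E] q_used=1 → run C
t=4: queue=[G,D,E] q_used=0 → run G
t=5: queue=[G,D,E,H] q_used=1 → run G
t=6: queue=[G,D,E,H,F] q_used=2 → run G
t=7: queue=[D,E,H,F,G] q_used=0 → run D
t=8: queue=[D,E,H,F,G] q_used=1 → run D
t=9: queue=[D,E,H,F,G] q_used=2 → run D
t=10: queue=[E,H,F,G,D] q_used=0 → run E
t=11: queue=[E,H,F,G,D] q_used=1 → run E
t=12: queue=[E,H,F,G,D] q_used=2 → run E
t=13: queue=[H,F,G,D,E] q_used=0 → run H
t=14: queue=[H,F,G,D,E] q_used=1 → run H
t=15: queue=[F,G,D,E] q_used=0 → run F
t=16: queue=[F,G,D,E] q_used=1 → run F
t=17: queue=[F,G,D,E] q_used=2 → run F
t=18: queue=[G,D,E,F] q_used=0 → run G
t=19: queue=[G,D,E,F] q_used=1 → run G
t=20: queue=[D,E,F] q_used=0 → run D
t=21: queue=[D,E,F] q_used=1 → run D
t=22: queue=[D,E,F] q_used=2 → run D
t=23: queue=[E,F,D] q_used=0 → run E
t=24: queue=[F,D] q_used=0 → run F
t=25: queue=[F,D] q_used=1 → run F
t=26: queue=[F,D] q_used=2 → run F
t=27: queue=[D,F] q_used=0 → run D
t=28: queue=[D,F] q_used=1 → run D
t=29: queue=[F] q_used=0 → run F
t=30: (idle)
t=31: (idle)
t=32: (idle)
t=33: (idle)
t=34: (idle)
t=35: (idle)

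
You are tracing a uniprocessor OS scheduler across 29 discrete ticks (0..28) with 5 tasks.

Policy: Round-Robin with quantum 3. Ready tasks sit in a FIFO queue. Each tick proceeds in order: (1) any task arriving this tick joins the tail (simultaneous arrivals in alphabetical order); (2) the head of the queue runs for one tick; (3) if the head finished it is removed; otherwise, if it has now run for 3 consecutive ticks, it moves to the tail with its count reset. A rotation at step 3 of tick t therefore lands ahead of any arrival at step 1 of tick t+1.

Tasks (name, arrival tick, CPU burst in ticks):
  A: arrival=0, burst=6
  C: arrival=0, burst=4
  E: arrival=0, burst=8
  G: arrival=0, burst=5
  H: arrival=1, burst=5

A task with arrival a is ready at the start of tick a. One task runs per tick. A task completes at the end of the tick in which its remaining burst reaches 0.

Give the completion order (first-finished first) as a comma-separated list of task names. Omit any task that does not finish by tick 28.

t=0: queue=[A,C,E,G] q_used=0 → run A
t=1: queue=[A,C,E,G,H] q_used=1 → run A
t=2: queue=[A,C,E,G,H] q_used=2 → run A
t=3: queue=[C,E,G,H,A] q_used=0 → run C
t=4: queue=[C,E,G,H,A] q_used=1 → run C
t=5: queue=[C,E,G,H,A] q_used=2 → run C
t=6: queue=[E,G,H,A,C] q_used=0 → run E
t=7: queue=[E,G,H,A,C] q_used=1 → run E
t=8: queue=[E,G,H,A,C] q_used=2 → run E
t=9: queue=[G,H,A,C,E] q_used=0 → run G
t=10: queue=[G,H,A,C,E] q_used=1 → run G
t=11: queue=[G,H,A,C,E] q_used=2 → run G
t=12: queue=[H,A,C,E,G] q_used=0 → run H
t=13: queue=[H,A,C,E,G] q_used=1 → run H
t=14: queue=[H,A,C,E,G] q_used=2 → run H
t=15: queue=[A,C,E,G,H] q_used=0 → run A
t=16: queue=[A,C,E,G,H] q_used=1 → run A
t=17: queue=[A,C,E,G,H] q_used=2 → run A
t=18: queue=[C,E,G,H] q_used=0 → run C
t=19: queue=[E,G,H] q_used=0 → run E
t=20: queue=[E,G,H] q_used=1 → run E
t=21: queue=[E,G,H] q_used=2 → run E
t=22: queue=[G,H,E] q_used=0 → run G
t=23: queue=[G,H,E] q_used=1 → run G
t=24: queue=[H,E] q_used=0 → run H
t=25: queue=[H,E] q_used=1 → run H
t=26: queue=[E] q_used=0 → run E
t=27: queue=[E] q_used=1 → run E
t=28: (idle)

completion order = A, C, G, H, E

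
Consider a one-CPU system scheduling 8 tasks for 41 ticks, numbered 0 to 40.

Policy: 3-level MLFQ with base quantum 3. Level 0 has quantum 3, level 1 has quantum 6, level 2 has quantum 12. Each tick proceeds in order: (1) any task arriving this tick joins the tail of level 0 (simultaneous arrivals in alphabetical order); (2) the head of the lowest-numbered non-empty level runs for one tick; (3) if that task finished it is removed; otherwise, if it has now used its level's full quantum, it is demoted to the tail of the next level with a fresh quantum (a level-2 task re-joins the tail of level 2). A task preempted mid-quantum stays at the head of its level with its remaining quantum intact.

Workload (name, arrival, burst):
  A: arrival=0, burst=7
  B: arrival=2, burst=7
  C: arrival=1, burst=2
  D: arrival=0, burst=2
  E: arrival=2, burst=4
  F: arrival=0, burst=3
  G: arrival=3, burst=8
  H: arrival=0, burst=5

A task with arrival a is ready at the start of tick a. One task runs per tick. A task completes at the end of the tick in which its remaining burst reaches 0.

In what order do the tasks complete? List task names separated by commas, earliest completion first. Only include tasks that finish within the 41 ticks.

completion order = D, F, C, A, H, B, E, G

t=0: L0/L1/L2 = ADFH/-/- → run A
t=1: L0/L1/L2 = ADFHC/-/- → run A
t=2: L0/L1/L2 = ADFHCBE/-/- → run A
t=3: L0/L1/L2 = DFHCBEG/A/- → run D
t=4: L0/L1/L2 = DFHCBEG/A/- → run D
t=5: L0/L1/L2 = FHCBEG/A/- → run F
t=6: L0/L1/L2 = FHCBEG/A/- → run F
t=7: L0/L1/L2 = FHCBEG/A/- → run F
t=8: L0/L1/L2 = HCBEG/A/- → run H
t=9: L0/L1/L2 = HCBEG/A/- → run H
t=10: L0/L1/L2 = HCBEG/A/- → run H
t=11: L0/L1/L2 = CBEG/AH/- → run C
t=12: L0/L1/L2 = CBEG/AH/- → run C
t=13: L0/L1/L2 = BEG/AH/- → run B
t=14: L0/L1/L2 = BEG/AH/- → run B
t=15: L0/L1/L2 = BEG/AH/- → run B
t=16: L0/L1/L2 = EG/AHB/- → run E
t=17: L0/L1/L2 = EG/AHB/- → run E
t=18: L0/L1/L2 = EG/AHB/- → run E
t=19: L0/L1/L2 = G/AHBE/- → run G
t=20: L0/L1/L2 = G/AHBE/- → run G
t=21: L0/L1/L2 = G/AHBE/- → run G
t=22: L0/L1/L2 = -/AHBEG/- → run A
t=23: L0/L1/L2 = -/AHBEG/- → run A
t=24: L0/L1/L2 = -/AHBEG/- → run A
t=25: L0/L1/L2 = -/AHBEG/- → run A
t=26: L0/L1/L2 = -/HBEG/- → run H
t=27: L0/L1/L2 = -/HBEG/- → run H
t=28: L0/L1/L2 = -/BEG/- → run B
t=29: L0/L1/L2 = -/BEG/- → run B
t=30: L0/L1/L2 = -/BEG/- → run B
t=31: L0/L1/L2 = -/BEG/- → run B
t=32: L0/L1/L2 = -/EG/- → run E
t=33: L0/L1/L2 = -/G/- → run G
t=34: L0/L1/L2 = -/G/- → run G
t=35: L0/L1/L2 = -/G/- → run G
t=36: L0/L1/L2 = -/G/- → run G
t=37: L0/L1/L2 = -/G/- → run G
t=38: (idle)
t=39: (idle)
t=40: (idle)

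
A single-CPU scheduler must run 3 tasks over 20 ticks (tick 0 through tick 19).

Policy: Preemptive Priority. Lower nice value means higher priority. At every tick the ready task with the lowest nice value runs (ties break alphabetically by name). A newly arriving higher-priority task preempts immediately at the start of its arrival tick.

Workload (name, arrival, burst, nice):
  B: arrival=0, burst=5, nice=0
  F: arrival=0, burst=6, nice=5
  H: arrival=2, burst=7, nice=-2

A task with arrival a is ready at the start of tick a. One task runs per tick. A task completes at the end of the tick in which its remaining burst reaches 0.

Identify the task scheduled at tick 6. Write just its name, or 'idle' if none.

t=0: ready={B,F} → run B
t=1: ready={B,F} → run B
t=2: ready={B,F,H} → run H
t=3: ready={B,F,H} → run H
t=4: ready={B,F,H} → run H
t=5: ready={B,F,H} → run H
t=6: ready={B,F,H} → run H
t=7: ready={B,F,H} → run H
t=8: ready={B,F,H} → run H
t=9: ready={B,F} → run B
t=10: ready={B,F} → run B
t=11: ready={B,F} → run B
t=12: ready={F} → run F
t=13: ready={F} → run F
t=14: ready={F} → run F
t=15: ready={F} → run F
t=16: ready={F} → run F
t=17: ready={F} → run F
t=18: (idle)
t=19: (idle)

running at tick 6 = H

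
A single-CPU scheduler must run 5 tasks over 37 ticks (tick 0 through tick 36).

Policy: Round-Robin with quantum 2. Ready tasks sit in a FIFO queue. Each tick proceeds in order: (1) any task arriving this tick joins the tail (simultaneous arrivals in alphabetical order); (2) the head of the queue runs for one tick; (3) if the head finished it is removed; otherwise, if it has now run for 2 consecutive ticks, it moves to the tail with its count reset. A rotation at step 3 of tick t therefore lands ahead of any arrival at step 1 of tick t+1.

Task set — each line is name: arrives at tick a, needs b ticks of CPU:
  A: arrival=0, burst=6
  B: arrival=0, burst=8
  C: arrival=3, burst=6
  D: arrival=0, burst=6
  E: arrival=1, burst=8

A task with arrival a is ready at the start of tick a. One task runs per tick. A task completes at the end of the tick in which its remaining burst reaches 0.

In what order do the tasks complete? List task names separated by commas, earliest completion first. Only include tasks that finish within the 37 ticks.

t=0: queue=[A,B,D] q_used=0 → run A
t=1: queue=[A,B,D,E] q_used=1 → run A
t=2: queue=[B,D,E,A] q_used=0 → run B
t=3: queue=[B,D,E,A,C] q_used=1 → run B
t=4: queue=[D,E,A,C,B] q_used=0 → run D
t=5: queue=[D,E,A,C,B] q_used=1 → run D
t=6: queue=[E,A,C,B,D] q_used=0 → run E
t=7: queue=[E,A,C,B,D] q_used=1 → run E
t=8: queue=[A,C,B,D,E] q_used=0 → run A
t=9: queue=[A,C,B,D,E] q_used=1 → run A
t=10: queue=[C,B,D,E,A] q_used=0 → run C
t=11: queue=[C,B,D,E,A] q_used=1 → run C
t=12: queue=[B,D,E,A,C] q_used=0 → run B
t=13: queue=[B,D,E,A,C] q_used=1 → run B
t=14: queue=[D,E,A,C,B] q_used=0 → run D
t=15: queue=[D,E,A,C,B] q_used=1 → run D
t=16: queue=[E,A,C,B,D] q_used=0 → run E
t=17: queue=[E,A,C,B,D] q_used=1 → run E
t=18: queue=[A,C,B,D,E] q_used=0 → run A
t=19: queue=[A,C,B,D,E] q_used=1 → run A
t=20: queue=[C,B,D,E] q_used=0 → run C
t=21: queue=[C,B,D,E] q_used=1 → run C
t=22: queue=[B,D,E,C] q_used=0 → run B
t=23: queue=[B,D,E,C] q_used=1 → run B
t=24: queue=[D,E,C,B] q_used=0 → run D
t=25: queue=[D,E,C,B] q_used=1 → run D
t=26: queue=[E,C,B] q_used=0 → run E
t=27: queue=[E,C,B] q_used=1 → run E
t=28: queue=[C,B,E] q_used=0 → run C
t=29: queue=[C,B,E] q_used=1 → run C
t=30: queue=[B,E] q_used=0 → run B
t=31: queue=[B,E] q_used=1 → run B
t=32: queue=[E] q_used=0 → run E
t=33: queue=[E] q_used=1 → run E
t=34: (idle)
t=35: (idle)
t=36: (idle)

completion order = A, D, C, B, E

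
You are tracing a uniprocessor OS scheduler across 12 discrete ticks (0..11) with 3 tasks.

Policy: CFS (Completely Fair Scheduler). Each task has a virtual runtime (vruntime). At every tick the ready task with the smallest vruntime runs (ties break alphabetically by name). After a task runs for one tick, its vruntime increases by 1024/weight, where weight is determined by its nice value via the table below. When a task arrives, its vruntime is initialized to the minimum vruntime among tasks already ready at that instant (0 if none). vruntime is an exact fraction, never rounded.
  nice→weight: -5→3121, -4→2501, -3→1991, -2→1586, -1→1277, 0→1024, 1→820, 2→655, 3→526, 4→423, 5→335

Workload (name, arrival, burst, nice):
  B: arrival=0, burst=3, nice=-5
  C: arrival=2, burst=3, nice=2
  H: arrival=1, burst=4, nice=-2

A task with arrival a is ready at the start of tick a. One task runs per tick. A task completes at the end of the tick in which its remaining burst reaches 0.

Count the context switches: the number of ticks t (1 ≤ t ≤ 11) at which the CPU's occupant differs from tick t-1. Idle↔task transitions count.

t=0: vr[B=0] → run B
t=1: vr[B=1024/3121 H=1024/3121] → run B
t=2: vr[B=2048/3121 C=1024/3121 H=1024/3121] → run C
t=3: vr[B=2048/3121 C=3866624/2044255 H=1024/3121] → run H
t=4: vr[B=2048/3121 C=3866624/2044255 H=2409984/2474953] → run B
t=5: vr[C=3866624/2044255 H=2409984/2474953] → run H
t=6: vr[C=3866624/2044255 H=4007936/2474953] → run H
t=7: vr[C=3866624/2044255 H=5605888/2474953] → run C
t=8: vr[C=7062528/2044255 H=5605888/2474953] → run H
t=9: vr[C=7062528/2044255] → run C
t=10: (idle)
t=11: (idle)

context switches = 8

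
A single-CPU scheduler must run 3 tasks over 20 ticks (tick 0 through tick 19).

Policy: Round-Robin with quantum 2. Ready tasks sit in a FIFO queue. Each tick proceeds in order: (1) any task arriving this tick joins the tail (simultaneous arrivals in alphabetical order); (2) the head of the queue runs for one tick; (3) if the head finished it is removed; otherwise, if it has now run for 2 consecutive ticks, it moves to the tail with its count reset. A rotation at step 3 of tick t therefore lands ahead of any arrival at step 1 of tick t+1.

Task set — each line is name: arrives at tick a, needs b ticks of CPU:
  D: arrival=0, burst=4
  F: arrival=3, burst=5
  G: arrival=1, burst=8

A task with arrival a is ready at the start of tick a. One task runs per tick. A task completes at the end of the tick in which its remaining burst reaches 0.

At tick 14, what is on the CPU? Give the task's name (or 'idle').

running at tick 14 = F

t=0: queue=[D] q_used=0 → run D
t=1: queue=[D,G] q_used=1 → run D
t=2: queue=[G,D] q_used=0 → run G
t=3: queue=[G,D,F] q_used=1 → run G
t=4: queue=[D,F,G] q_used=0 → run D
t=5: queue=[D,F,G] q_used=1 → run D
t=6: queue=[F,G] q_used=0 → run F
t=7: queue=[F,G] q_used=1 → run F
t=8: queue=[G,F] q_used=0 → run G
t=9: queue=[G,F] q_used=1 → run G
t=10: queue=[F,G] q_used=0 → run F
t=11: queue=[F,G] q_used=1 → run F
t=12: queue=[G,F] q_used=0 → run G
t=13: queue=[G,F] q_used=1 → run G
t=14: queue=[F,G] q_used=0 → run F
t=15: queue=[G] q_used=0 → run G
t=16: queue=[G] q_used=1 → run G
t=17: (idle)
t=18: (idle)
t=19: (idle)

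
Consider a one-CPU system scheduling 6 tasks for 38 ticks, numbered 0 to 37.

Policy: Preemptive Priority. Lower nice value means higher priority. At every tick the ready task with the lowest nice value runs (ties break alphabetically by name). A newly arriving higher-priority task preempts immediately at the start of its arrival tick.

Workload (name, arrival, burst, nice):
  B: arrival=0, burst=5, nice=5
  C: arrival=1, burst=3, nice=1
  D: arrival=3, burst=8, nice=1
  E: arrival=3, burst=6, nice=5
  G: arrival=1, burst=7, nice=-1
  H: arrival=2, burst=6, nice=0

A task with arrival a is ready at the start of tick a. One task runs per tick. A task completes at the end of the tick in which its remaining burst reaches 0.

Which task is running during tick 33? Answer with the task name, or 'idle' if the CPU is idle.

running at tick 33 = E

t=0: ready={B} → run B
t=1: ready={B,C,G} → run G
t=2: ready={B,C,G,H} → run G
t=3: ready={B,C,D,E,G,H} → run G
t=4: ready={B,C,D,E,G,H} → run G
t=5: ready={B,C,D,E,G,H} → run G
t=6: ready={B,C,D,E,G,H} → run G
t=7: ready={B,C,D,E,G,H} → run G
t=8: ready={B,C,D,E,H} → run H
t=9: ready={B,C,D,E,H} → run H
t=10: ready={B,C,D,E,H} → run H
t=11: ready={B,C,D,E,H} → run H
t=12: ready={B,C,D,E,H} → run H
t=13: ready={B,C,D,E,H} → run H
t=14: ready={B,C,D,E} → run C
t=15: ready={B,C,D,E} → run C
t=16: ready={B,C,D,E} → run C
t=17: ready={B,D,E} → run D
t=18: ready={B,D,E} → run D
t=19: ready={B,D,E} → run D
t=20: ready={B,D,E} → run D
t=21: ready={B,D,E} → run D
t=22: ready={B,D,E} → run D
t=23: ready={B,D,E} → run D
t=24: ready={B,D,E} → run D
t=25: ready={B,E} → run B
t=26: ready={B,E} → run B
t=27: ready={B,E} → run B
t=28: ready={B,E} → run B
t=29: ready={E} → run E
t=30: ready={E} → run E
t=31: ready={E} → run E
t=32: ready={E} → run E
t=33: ready={E} → run E
t=34: ready={E} → run E
t=35: (idle)
t=36: (idle)
t=37: (idle)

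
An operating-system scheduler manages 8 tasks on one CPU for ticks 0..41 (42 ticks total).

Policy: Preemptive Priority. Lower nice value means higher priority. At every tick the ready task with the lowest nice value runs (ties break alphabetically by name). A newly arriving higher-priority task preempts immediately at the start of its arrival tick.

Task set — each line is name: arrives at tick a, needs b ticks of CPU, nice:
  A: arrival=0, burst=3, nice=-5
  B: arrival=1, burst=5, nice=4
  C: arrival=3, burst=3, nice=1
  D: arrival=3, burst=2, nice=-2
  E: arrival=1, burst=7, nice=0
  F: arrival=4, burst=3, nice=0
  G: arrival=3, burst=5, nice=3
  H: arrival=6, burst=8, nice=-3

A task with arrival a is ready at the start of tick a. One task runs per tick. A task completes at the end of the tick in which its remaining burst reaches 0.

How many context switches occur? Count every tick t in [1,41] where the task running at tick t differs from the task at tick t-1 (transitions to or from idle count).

t=0: ready={A} → run A
t=1: ready={A,B,E} → run A
t=2: ready={A,B,E} → run A
t=3: ready={B,C,D,E,G} → run D
t=4: ready={B,C,D,E,F,G} → run D
t=5: ready={B,C,E,F,G} → run E
t=6: ready={B,C,E,F,G,H} → run H
t=7: ready={B,C,E,F,G,H} → run H
t=8: ready={B,C,E,F,G,H} → run H
t=9: ready={B,C,E,F,G,H} → run H
t=10: ready={B,C,E,F,G,H} → run H
t=11: ready={B,C,E,F,G,H} → run H
t=12: ready={B,C,E,F,G,H} → run H
t=13: ready={B,C,E,F,G,H} → run H
t=14: ready={B,C,E,F,G} → run E
t=15: ready={B,C,E,F,G} → run E
t=16: ready={B,C,E,F,G} → run E
t=17: ready={B,C,E,F,G} → run E
t=18: ready={B,C,E,F,G} → run E
t=19: ready={B,C,E,F,G} → run E
t=20: ready={B,C,F,G} → run F
t=21: ready={B,C,F,G} → run F
t=22: ready={B,C,F,G} → run F
t=23: ready={B,C,G} → run C
t=24: ready={B,C,G} → run C
t=25: ready={B,C,G} → run C
t=26: ready={B,G} → run G
t=27: ready={B,G} → run G
t=28: ready={B,G} → run G
t=29: ready={B,G} → run G
t=30: ready={B,G} → run G
t=31: ready={B} → run B
t=32: ready={B} → run B
t=33: ready={B} → run B
t=34: ready={B} → run B
t=35: ready={B} → run B
t=36: (idle)
t=37: (idle)
t=38: (idle)
t=39: (idle)
t=40: (idle)
t=41: (idle)

context switches = 9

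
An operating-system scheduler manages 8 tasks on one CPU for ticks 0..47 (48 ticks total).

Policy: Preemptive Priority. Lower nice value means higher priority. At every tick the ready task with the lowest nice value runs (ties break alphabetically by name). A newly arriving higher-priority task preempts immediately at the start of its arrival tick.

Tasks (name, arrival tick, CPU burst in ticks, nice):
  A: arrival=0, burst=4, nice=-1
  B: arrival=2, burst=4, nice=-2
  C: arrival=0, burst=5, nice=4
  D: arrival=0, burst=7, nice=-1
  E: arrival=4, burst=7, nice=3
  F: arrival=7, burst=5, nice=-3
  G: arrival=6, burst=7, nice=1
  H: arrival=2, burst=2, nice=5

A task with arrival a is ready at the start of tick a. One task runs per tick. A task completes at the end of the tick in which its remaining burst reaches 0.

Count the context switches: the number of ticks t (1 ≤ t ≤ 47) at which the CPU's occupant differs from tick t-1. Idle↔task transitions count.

t=0: ready={A,C,D} → run A
t=1: ready={A,C,D} → run A
t=2: ready={A,B,C,D,H} → run B
t=3: ready={A,B,C,D,H} → run B
t=4: ready={A,B,C,D,E,H} → run B
t=5: ready={A,B,C,D,E,H} → run B
t=6: ready={A,C,D,E,G,H} → run A
t=7: ready={A,C,D,E,F,G,H} → run F
t=8: ready={A,C,D,E,F,G,H} → run F
t=9: ready={A,C,D,E,F,G,H} → run F
t=10: ready={A,C,D,E,F,G,H} → run F
t=11: ready={A,C,D,E,F,G,H} → run F
t=12: ready={A,C,D,E,G,H} → run A
t=13: ready={C,D,E,G,H} → run D
t=14: ready={C,D,E,G,H} → run D
t=15: ready={C,D,E,G,H} → run D
t=16: ready={C,D,E,G,H} → run D
t=17: ready={C,D,E,G,H} → run D
t=18: ready={C,D,E,G,H} → run D
t=19: ready={C,D,E,G,H} → run D
t=20: ready={C,E,G,H} → run G
t=21: ready={C,E,G,H} → run G
t=22: ready={C,E,G,H} → run G
t=23: ready={C,E,G,H} → run G
t=24: ready={C,E,G,H} → run G
t=25: ready={C,E,G,H} → run G
t=26: ready={C,E,G,H} → run G
t=27: ready={C,E,H} → run E
t=28: ready={C,E,H} → run E
t=29: ready={C,E,H} → run E
t=30: ready={C,E,H} → run E
t=31: ready={C,E,H} → run E
t=32: ready={C,E,H} → run E
t=33: ready={C,E,H} → run E
t=34: ready={C,H} → run C
t=35: ready={C,H} → run C
t=36: ready={C,H} → run C
t=37: ready={C,H} → run C
t=38: ready={C,H} → run C
t=39: ready={H} → run H
t=40: ready={H} → run H
t=41: (idle)
t=42: (idle)
t=43: (idle)
t=44: (idle)
t=45: (idle)
t=46: (idle)
t=47: (idle)

context switches = 10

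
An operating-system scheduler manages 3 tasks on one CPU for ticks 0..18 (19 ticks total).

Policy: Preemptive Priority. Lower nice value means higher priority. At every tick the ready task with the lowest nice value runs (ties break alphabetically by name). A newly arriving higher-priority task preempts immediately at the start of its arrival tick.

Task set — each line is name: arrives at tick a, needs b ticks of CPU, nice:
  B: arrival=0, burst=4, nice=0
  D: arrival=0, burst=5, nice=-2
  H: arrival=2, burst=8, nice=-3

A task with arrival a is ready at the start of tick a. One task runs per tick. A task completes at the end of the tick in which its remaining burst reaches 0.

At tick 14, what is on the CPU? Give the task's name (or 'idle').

running at tick 14 = B

t=0: ready={B,D} → run D
t=1: ready={B,D} → run D
t=2: ready={B,D,H} → run H
t=3: ready={B,D,H} → run H
t=4: ready={B,D,H} → run H
t=5: ready={B,D,H} → run H
t=6: ready={B,D,H} → run H
t=7: ready={B,D,H} → run H
t=8: ready={B,D,H} → run H
t=9: ready={B,D,H} → run H
t=10: ready={B,D} → run D
t=11: ready={B,D} → run D
t=12: ready={B,D} → run D
t=13: ready={B} → run B
t=14: ready={B} → run B
t=15: ready={B} → run B
t=16: ready={B} → run B
t=17: (idle)
t=18: (idle)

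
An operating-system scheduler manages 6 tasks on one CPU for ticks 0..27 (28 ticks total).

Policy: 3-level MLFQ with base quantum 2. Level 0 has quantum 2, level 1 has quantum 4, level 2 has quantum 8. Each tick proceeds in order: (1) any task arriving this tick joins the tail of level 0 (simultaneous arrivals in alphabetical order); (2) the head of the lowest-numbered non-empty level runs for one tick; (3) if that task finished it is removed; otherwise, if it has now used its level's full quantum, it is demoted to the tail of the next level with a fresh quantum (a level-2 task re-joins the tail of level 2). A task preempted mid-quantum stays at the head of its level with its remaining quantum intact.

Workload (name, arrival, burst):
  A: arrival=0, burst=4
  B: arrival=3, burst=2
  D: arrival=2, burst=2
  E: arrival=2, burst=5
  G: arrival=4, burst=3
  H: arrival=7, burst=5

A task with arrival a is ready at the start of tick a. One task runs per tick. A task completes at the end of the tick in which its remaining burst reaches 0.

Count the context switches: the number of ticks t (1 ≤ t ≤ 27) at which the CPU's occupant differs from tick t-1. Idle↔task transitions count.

context switches = 10

t=0: L0/L1/L2 = A/-/- → run A
t=1: L0/L1/L2 = A/-/- → run A
t=2: L0/L1/L2 = DE/A/- → run D
t=3: L0/L1/L2 = DEB/A/- → run D
t=4: L0/L1/L2 = EBG/A/- → run E
t=5: L0/L1/L2 = EBG/A/- → run E
t=6: L0/L1/L2 = BG/AE/- → run B
t=7: L0/L1/L2 = BGH/AE/- → run B
t=8: L0/L1/L2 = GH/AE/- → run G
t=9: L0/L1/L2 = GH/AE/- → run G
t=10: L0/L1/L2 = H/AEG/- → run H
t=11: L0/L1/L2 = H/AEG/- → run H
t=12: L0/L1/L2 = -/AEGH/- → run A
t=13: L0/L1/L2 = -/AEGH/- → run A
t=14: L0/L1/L2 = -/EGH/- → run E
t=15: L0/L1/L2 = -/EGH/- → run E
t=16: L0/L1/L2 = -/EGH/- → run E
t=17: L0/L1/L2 = -/GH/- → run G
t=18: L0/L1/L2 = -/H/- → run H
t=19: L0/L1/L2 = -/H/- → run H
t=20: L0/L1/L2 = -/H/- → run H
t=21: (idle)
t=22: (idle)
t=23: (idle)
t=24: (idle)
t=25: (idle)
t=26: (idle)
t=27: (idle)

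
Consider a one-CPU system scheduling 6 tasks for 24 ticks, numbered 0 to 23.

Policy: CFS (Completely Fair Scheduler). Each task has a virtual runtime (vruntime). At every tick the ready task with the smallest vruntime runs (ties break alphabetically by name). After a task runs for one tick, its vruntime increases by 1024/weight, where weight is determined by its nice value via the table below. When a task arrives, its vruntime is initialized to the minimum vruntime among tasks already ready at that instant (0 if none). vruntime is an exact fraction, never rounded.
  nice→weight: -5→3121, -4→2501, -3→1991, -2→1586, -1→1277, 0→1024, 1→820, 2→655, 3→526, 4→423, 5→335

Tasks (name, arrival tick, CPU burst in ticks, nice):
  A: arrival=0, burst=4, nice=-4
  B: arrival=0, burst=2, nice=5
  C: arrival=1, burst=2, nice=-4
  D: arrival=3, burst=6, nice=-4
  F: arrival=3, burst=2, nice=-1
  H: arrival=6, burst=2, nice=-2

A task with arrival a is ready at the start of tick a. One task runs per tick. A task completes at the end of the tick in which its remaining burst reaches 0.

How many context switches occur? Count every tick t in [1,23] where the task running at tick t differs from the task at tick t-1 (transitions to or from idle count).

t=0: vr[A=0 B=0] → run A
t=1: vr[A=1024/2501 B=0 C=0] → run B
t=2: vr[A=1024/2501 B=1024/335 C=0] → run C
t=3: vr[A=1024/2501 B=1024/335 C=1024/2501 D=1024/2501 F=1024/2501] → run A
t=4: vr[A=2048/2501 B=1024/335 C=1024/2501 D=1024/2501 F=1024/2501] → run C
t=5: vr[A=2048/2501 B=1024/335 D=1024/2501 F=1024/2501] → run D
t=6: vr[A=2048/2501 B=1024/335 D=2048/2501 F=1024/2501 H=1024/2501] → run F
t=7: vr[A=2048/2501 B=1024/335 D=2048/2501 F=3868672/3193777 H=1024/2501] → run H
t=8: vr[A=2048/2501 B=1024/335 D=2048/2501 F=3868672/3193777 H=34304/32513] → run A
t=9: vr[A=3072/2501 B=1024/335 D=2048/2501 F=3868672/3193777 H=34304/32513] → run D
t=10: vr[A=3072/2501 B=1024/335 D=3072/2501 F=3868672/3193777 H=34304/32513] → run H
t=11: vr[A=3072/2501 B=1024/335 D=3072/2501 F=3868672/3193777] → run F
t=12: vr[A=3072/2501 B=1024/335 D=3072/2501] → run A
t=13: vr[B=1024/335 D=3072/2501] → run D
t=14: vr[B=1024/335 D=4096/2501] → run D
t=15: vr[B=1024/335 D=5120/2501] → run D
t=16: vr[B=1024/335 D=6144/2501] → run D
t=17: vr[B=1024/335] → run B
t=18: (idle)
t=19: (idle)
t=20: (idle)
t=21: (idle)
t=22: (idle)
t=23: (idle)

context switches = 15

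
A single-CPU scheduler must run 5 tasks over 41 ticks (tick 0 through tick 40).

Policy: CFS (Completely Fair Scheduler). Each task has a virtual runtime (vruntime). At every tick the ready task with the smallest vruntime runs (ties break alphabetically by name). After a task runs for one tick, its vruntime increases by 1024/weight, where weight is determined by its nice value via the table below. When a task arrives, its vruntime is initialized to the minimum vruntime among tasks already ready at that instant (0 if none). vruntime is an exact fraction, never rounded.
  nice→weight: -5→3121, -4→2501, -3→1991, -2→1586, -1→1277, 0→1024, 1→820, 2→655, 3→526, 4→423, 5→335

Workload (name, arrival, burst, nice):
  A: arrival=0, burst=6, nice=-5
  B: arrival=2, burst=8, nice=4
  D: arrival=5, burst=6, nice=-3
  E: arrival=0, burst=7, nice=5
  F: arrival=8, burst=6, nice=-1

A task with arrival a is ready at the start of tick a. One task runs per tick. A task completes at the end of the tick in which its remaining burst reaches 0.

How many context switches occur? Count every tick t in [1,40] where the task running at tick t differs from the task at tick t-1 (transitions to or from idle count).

t=0: vr[A=0 E=0] → run A
t=1: vr[A=1024/3121 E=0] → run E
t=2: vr[A=1024/3121 B=1024/3121 E=1024/335] → run A
t=3: vr[A=2048/3121 B=1024/3121 E=1024/335] → run B
t=4: vr[A=2048/3121 B=3629056/1320183 E=1024/335] → run A
t=5: vr[A=3072/3121 B=3629056/1320183 D=3072/3121 E=1024/335] → run A
t=6: vr[A=4096/3121 B=3629056/1320183 D=3072/3121 E=1024/335] → run D
t=7: vr[A=4096/3121 B=3629056/1320183 D=9312256/6213911 E=1024/335] → run A
t=8: vr[A=5120/3121 B=3629056/1320183 D=9312256/6213911 E=1024/335 F=9312256/6213911] → run D
t=9: vr[A=5120/3121 B=3629056/1320183 D=12508160/6213911 E=1024/335 F=9312256/6213911] → run F
t=10: vr[A=5120/3121 B=3629056/1320183 D=12508160/6213911 E=1024/335 F=18254795776/7935164347] → run A
t=11: vr[B=3629056/1320183 D=12508160/6213911 E=1024/335 F=18254795776/7935164347] → run D
t=12: vr[B=3629056/1320183 D=15704064/6213911 E=1024/335 F=18254795776/7935164347] → run F
t=13: vr[B=3629056/1320183 D=15704064/6213911 E=1024/335 F=24617840640/7935164347] → run D
t=14: vr[B=3629056/1320183 D=18899968/6213911 E=1024/335 F=24617840640/7935164347] → run B
t=15: vr[B=6824960/1320183 D=18899968/6213911 E=1024/335 F=24617840640/7935164347] → run D
t=16: vr[B=6824960/1320183 D=22095872/6213911 E=1024/335 F=24617840640/7935164347] → run E
t=17: vr[B=6824960/1320183 D=22095872/6213911 E=2048/335 F=24617840640/7935164347] → run F
t=18: vr[B=6824960/1320183 D=22095872/6213911 E=2048/335 F=30980885504/7935164347] → run D
t=19: vr[B=6824960/1320183 E=2048/335 F=30980885504/7935164347] → run F
t=20: vr[B=6824960/1320183 E=2048/335 F=37343930368/7935164347] → run F
t=21: vr[B=6824960/1320183 E=2048/335 F=43706975232/7935164347] → run B
t=22: vr[B=3340288/440061 E=2048/335 F=43706975232/7935164347] → run F
t=23: vr[B=3340288/440061 E=2048/335] → run E
t=24: vr[B=3340288/440061 E=3072/335] → run B
t=25: vr[B=13216768/1320183 E=3072/335] → run E
t=26: vr[B=13216768/1320183 E=4096/335] → run B
t=27: vr[B=16412672/1320183 E=4096/335] → run E
t=28: vr[B=16412672/1320183 E=1024/67] → run B
t=29: vr[B=6536192/440061 E=1024/67] → run B
t=30: vr[B=22804480/1320183 E=1024/67] → run E
t=31: vr[B=22804480/1320183 E=6144/335] → run B
t=32: vr[E=6144/335] → run E
t=33: (idle)
t=34: (idle)
t=35: (idle)
t=36: (idle)
t=37: (idle)
t=38: (idle)
t=39: (idle)
t=40: (idle)

context switches = 30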